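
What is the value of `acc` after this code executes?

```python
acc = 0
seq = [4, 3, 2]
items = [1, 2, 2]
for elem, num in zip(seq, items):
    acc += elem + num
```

Let's trace through this code step by step.

Initialize: acc = 0
Initialize: seq = [4, 3, 2]
Initialize: items = [1, 2, 2]
Entering loop: for elem, num in zip(seq, items):

After execution: acc = 14
14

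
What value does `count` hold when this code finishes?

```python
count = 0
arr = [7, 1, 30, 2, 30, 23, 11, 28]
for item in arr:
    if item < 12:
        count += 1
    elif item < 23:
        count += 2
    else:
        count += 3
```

Let's trace through this code step by step.

Initialize: count = 0
Initialize: arr = [7, 1, 30, 2, 30, 23, 11, 28]
Entering loop: for item in arr:

After execution: count = 16
16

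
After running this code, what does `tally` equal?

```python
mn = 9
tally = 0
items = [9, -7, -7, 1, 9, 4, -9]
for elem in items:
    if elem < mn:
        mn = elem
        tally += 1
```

Let's trace through this code step by step.

Initialize: mn = 9
Initialize: tally = 0
Initialize: items = [9, -7, -7, 1, 9, 4, -9]
Entering loop: for elem in items:

After execution: tally = 2
2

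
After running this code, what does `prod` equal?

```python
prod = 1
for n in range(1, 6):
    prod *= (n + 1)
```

Let's trace through this code step by step.

Initialize: prod = 1
Entering loop: for n in range(1, 6):

After execution: prod = 720
720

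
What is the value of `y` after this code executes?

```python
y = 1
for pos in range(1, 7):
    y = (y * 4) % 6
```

Let's trace through this code step by step.

Initialize: y = 1
Entering loop: for pos in range(1, 7):

After execution: y = 4
4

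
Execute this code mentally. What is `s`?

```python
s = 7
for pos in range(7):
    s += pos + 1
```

Let's trace through this code step by step.

Initialize: s = 7
Entering loop: for pos in range(7):

After execution: s = 35
35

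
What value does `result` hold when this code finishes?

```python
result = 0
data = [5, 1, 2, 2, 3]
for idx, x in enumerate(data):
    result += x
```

Let's trace through this code step by step.

Initialize: result = 0
Initialize: data = [5, 1, 2, 2, 3]
Entering loop: for idx, x in enumerate(data):

After execution: result = 13
13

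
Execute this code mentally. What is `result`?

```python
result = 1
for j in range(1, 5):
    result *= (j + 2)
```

Let's trace through this code step by step.

Initialize: result = 1
Entering loop: for j in range(1, 5):

After execution: result = 360
360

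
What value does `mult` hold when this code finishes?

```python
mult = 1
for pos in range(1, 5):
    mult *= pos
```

Let's trace through this code step by step.

Initialize: mult = 1
Entering loop: for pos in range(1, 5):

After execution: mult = 24
24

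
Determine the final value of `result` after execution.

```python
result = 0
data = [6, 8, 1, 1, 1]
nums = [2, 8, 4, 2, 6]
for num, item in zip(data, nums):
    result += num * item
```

Let's trace through this code step by step.

Initialize: result = 0
Initialize: data = [6, 8, 1, 1, 1]
Initialize: nums = [2, 8, 4, 2, 6]
Entering loop: for num, item in zip(data, nums):

After execution: result = 88
88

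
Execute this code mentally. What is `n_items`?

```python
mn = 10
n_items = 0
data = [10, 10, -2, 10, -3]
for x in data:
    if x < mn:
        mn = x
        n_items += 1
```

Let's trace through this code step by step.

Initialize: mn = 10
Initialize: n_items = 0
Initialize: data = [10, 10, -2, 10, -3]
Entering loop: for x in data:

After execution: n_items = 2
2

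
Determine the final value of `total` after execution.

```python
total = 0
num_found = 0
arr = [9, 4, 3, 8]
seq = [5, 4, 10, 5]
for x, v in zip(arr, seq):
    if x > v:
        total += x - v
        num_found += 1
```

Let's trace through this code step by step.

Initialize: total = 0
Initialize: num_found = 0
Initialize: arr = [9, 4, 3, 8]
Initialize: seq = [5, 4, 10, 5]
Entering loop: for x, v in zip(arr, seq):

After execution: total = 7
7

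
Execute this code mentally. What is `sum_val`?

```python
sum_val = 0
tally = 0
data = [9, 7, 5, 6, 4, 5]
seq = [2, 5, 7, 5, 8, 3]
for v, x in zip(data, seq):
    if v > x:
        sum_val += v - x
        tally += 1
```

Let's trace through this code step by step.

Initialize: sum_val = 0
Initialize: tally = 0
Initialize: data = [9, 7, 5, 6, 4, 5]
Initialize: seq = [2, 5, 7, 5, 8, 3]
Entering loop: for v, x in zip(data, seq):

After execution: sum_val = 12
12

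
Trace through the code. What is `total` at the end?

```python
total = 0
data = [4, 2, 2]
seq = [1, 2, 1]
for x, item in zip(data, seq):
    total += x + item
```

Let's trace through this code step by step.

Initialize: total = 0
Initialize: data = [4, 2, 2]
Initialize: seq = [1, 2, 1]
Entering loop: for x, item in zip(data, seq):

After execution: total = 12
12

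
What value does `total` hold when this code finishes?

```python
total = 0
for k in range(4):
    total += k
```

Let's trace through this code step by step.

Initialize: total = 0
Entering loop: for k in range(4):

After execution: total = 6
6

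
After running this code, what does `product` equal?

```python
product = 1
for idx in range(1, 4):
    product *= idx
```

Let's trace through this code step by step.

Initialize: product = 1
Entering loop: for idx in range(1, 4):

After execution: product = 6
6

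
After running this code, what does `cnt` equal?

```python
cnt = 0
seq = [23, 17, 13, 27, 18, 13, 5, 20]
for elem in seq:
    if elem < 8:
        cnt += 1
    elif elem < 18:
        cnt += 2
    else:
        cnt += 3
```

Let's trace through this code step by step.

Initialize: cnt = 0
Initialize: seq = [23, 17, 13, 27, 18, 13, 5, 20]
Entering loop: for elem in seq:

After execution: cnt = 19
19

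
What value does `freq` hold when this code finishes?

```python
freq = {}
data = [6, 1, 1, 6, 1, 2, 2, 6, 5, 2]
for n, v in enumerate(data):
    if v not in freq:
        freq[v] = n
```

Let's trace through this code step by step.

Initialize: freq = {}
Initialize: data = [6, 1, 1, 6, 1, 2, 2, 6, 5, 2]
Entering loop: for n, v in enumerate(data):

After execution: freq = {6: 0, 1: 1, 2: 5, 5: 8}
{6: 0, 1: 1, 2: 5, 5: 8}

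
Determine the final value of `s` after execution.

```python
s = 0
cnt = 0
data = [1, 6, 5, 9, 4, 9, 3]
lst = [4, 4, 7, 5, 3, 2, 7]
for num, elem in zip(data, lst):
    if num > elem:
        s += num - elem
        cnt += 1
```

Let's trace through this code step by step.

Initialize: s = 0
Initialize: cnt = 0
Initialize: data = [1, 6, 5, 9, 4, 9, 3]
Initialize: lst = [4, 4, 7, 5, 3, 2, 7]
Entering loop: for num, elem in zip(data, lst):

After execution: s = 14
14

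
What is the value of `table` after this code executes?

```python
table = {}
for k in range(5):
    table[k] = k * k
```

Let's trace through this code step by step.

Initialize: table = {}
Entering loop: for k in range(5):

After execution: table = {0: 0, 1: 1, 2: 4, 3: 9, 4: 16}
{0: 0, 1: 1, 2: 4, 3: 9, 4: 16}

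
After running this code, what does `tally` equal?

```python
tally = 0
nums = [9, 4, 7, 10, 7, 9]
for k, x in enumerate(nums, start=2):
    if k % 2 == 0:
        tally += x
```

Let's trace through this code step by step.

Initialize: tally = 0
Initialize: nums = [9, 4, 7, 10, 7, 9]
Entering loop: for k, x in enumerate(nums, start=2):

After execution: tally = 23
23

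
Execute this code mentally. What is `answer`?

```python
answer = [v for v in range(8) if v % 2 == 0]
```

Let's trace through this code step by step.

Initialize: answer = [v for v in range(8) if v % 2 == 0]

After execution: answer = [0, 2, 4, 6]
[0, 2, 4, 6]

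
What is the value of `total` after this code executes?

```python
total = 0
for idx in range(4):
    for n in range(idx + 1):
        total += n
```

Let's trace through this code step by step.

Initialize: total = 0
Entering loop: for idx in range(4):

After execution: total = 10
10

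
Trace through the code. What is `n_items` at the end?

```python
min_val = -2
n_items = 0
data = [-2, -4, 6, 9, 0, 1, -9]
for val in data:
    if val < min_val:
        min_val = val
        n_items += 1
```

Let's trace through this code step by step.

Initialize: min_val = -2
Initialize: n_items = 0
Initialize: data = [-2, -4, 6, 9, 0, 1, -9]
Entering loop: for val in data:

After execution: n_items = 2
2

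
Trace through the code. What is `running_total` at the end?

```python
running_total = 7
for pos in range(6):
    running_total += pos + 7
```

Let's trace through this code step by step.

Initialize: running_total = 7
Entering loop: for pos in range(6):

After execution: running_total = 64
64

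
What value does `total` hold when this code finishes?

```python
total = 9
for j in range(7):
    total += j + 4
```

Let's trace through this code step by step.

Initialize: total = 9
Entering loop: for j in range(7):

After execution: total = 58
58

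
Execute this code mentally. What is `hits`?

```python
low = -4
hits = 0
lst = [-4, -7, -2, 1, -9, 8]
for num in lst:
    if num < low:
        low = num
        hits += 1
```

Let's trace through this code step by step.

Initialize: low = -4
Initialize: hits = 0
Initialize: lst = [-4, -7, -2, 1, -9, 8]
Entering loop: for num in lst:

After execution: hits = 2
2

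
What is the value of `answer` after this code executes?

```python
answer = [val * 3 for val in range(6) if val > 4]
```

Let's trace through this code step by step.

Initialize: answer = [val * 3 for val in range(6) if val > 4]

After execution: answer = [15]
[15]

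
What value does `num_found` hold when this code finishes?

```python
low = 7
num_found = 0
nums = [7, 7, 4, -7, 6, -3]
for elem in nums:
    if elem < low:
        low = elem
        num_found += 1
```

Let's trace through this code step by step.

Initialize: low = 7
Initialize: num_found = 0
Initialize: nums = [7, 7, 4, -7, 6, -3]
Entering loop: for elem in nums:

After execution: num_found = 2
2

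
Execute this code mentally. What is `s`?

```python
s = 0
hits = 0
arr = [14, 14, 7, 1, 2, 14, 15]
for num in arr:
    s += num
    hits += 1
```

Let's trace through this code step by step.

Initialize: s = 0
Initialize: hits = 0
Initialize: arr = [14, 14, 7, 1, 2, 14, 15]
Entering loop: for num in arr:

After execution: s = 67
67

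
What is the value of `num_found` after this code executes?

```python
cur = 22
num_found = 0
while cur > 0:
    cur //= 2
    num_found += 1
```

Let's trace through this code step by step.

Initialize: cur = 22
Initialize: num_found = 0
Entering loop: while cur > 0:

After execution: num_found = 5
5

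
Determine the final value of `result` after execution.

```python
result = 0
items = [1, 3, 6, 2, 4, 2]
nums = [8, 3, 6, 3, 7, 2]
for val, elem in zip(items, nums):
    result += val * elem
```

Let's trace through this code step by step.

Initialize: result = 0
Initialize: items = [1, 3, 6, 2, 4, 2]
Initialize: nums = [8, 3, 6, 3, 7, 2]
Entering loop: for val, elem in zip(items, nums):

After execution: result = 91
91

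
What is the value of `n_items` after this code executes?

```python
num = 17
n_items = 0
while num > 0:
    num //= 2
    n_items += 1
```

Let's trace through this code step by step.

Initialize: num = 17
Initialize: n_items = 0
Entering loop: while num > 0:

After execution: n_items = 5
5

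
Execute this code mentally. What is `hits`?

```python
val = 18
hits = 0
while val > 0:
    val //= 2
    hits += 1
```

Let's trace through this code step by step.

Initialize: val = 18
Initialize: hits = 0
Entering loop: while val > 0:

After execution: hits = 5
5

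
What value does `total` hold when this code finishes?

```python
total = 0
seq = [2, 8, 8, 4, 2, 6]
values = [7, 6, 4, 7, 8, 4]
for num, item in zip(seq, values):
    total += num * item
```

Let's trace through this code step by step.

Initialize: total = 0
Initialize: seq = [2, 8, 8, 4, 2, 6]
Initialize: values = [7, 6, 4, 7, 8, 4]
Entering loop: for num, item in zip(seq, values):

After execution: total = 162
162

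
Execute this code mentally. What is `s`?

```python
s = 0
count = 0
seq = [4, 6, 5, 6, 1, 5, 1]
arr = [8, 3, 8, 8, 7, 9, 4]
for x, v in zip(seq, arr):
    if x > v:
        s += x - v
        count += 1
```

Let's trace through this code step by step.

Initialize: s = 0
Initialize: count = 0
Initialize: seq = [4, 6, 5, 6, 1, 5, 1]
Initialize: arr = [8, 3, 8, 8, 7, 9, 4]
Entering loop: for x, v in zip(seq, arr):

After execution: s = 3
3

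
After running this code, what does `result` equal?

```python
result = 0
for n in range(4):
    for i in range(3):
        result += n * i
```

Let's trace through this code step by step.

Initialize: result = 0
Entering loop: for n in range(4):

After execution: result = 18
18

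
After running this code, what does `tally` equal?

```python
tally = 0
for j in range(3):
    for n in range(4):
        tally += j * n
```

Let's trace through this code step by step.

Initialize: tally = 0
Entering loop: for j in range(3):

After execution: tally = 18
18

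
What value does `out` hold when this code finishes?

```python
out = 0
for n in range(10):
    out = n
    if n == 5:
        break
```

Let's trace through this code step by step.

Initialize: out = 0
Entering loop: for n in range(10):

After execution: out = 5
5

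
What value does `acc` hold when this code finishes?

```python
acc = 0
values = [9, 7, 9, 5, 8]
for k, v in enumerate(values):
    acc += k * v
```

Let's trace through this code step by step.

Initialize: acc = 0
Initialize: values = [9, 7, 9, 5, 8]
Entering loop: for k, v in enumerate(values):

After execution: acc = 72
72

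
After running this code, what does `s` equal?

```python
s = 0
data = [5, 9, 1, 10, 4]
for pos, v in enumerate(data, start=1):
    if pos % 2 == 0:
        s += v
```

Let's trace through this code step by step.

Initialize: s = 0
Initialize: data = [5, 9, 1, 10, 4]
Entering loop: for pos, v in enumerate(data, start=1):

After execution: s = 19
19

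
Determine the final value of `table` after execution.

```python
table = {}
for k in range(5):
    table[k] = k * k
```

Let's trace through this code step by step.

Initialize: table = {}
Entering loop: for k in range(5):

After execution: table = {0: 0, 1: 1, 2: 4, 3: 9, 4: 16}
{0: 0, 1: 1, 2: 4, 3: 9, 4: 16}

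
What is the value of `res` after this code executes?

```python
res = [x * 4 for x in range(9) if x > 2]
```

Let's trace through this code step by step.

Initialize: res = [x * 4 for x in range(9) if x > 2]

After execution: res = [12, 16, 20, 24, 28, 32]
[12, 16, 20, 24, 28, 32]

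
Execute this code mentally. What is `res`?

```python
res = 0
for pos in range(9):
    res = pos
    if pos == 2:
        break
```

Let's trace through this code step by step.

Initialize: res = 0
Entering loop: for pos in range(9):

After execution: res = 2
2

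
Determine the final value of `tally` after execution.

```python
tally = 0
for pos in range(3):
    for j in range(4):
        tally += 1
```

Let's trace through this code step by step.

Initialize: tally = 0
Entering loop: for pos in range(3):

After execution: tally = 12
12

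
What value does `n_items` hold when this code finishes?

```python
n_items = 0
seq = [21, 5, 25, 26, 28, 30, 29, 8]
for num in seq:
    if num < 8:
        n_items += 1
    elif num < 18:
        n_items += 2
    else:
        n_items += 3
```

Let's trace through this code step by step.

Initialize: n_items = 0
Initialize: seq = [21, 5, 25, 26, 28, 30, 29, 8]
Entering loop: for num in seq:

After execution: n_items = 21
21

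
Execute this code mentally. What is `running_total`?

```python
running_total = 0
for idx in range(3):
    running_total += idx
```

Let's trace through this code step by step.

Initialize: running_total = 0
Entering loop: for idx in range(3):

After execution: running_total = 3
3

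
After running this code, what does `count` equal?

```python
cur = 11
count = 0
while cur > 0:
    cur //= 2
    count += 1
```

Let's trace through this code step by step.

Initialize: cur = 11
Initialize: count = 0
Entering loop: while cur > 0:

After execution: count = 4
4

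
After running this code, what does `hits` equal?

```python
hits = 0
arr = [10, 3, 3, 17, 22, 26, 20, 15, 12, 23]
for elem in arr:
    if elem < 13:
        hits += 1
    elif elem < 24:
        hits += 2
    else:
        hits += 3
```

Let's trace through this code step by step.

Initialize: hits = 0
Initialize: arr = [10, 3, 3, 17, 22, 26, 20, 15, 12, 23]
Entering loop: for elem in arr:

After execution: hits = 17
17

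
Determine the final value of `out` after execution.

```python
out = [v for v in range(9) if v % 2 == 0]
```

Let's trace through this code step by step.

Initialize: out = [v for v in range(9) if v % 2 == 0]

After execution: out = [0, 2, 4, 6, 8]
[0, 2, 4, 6, 8]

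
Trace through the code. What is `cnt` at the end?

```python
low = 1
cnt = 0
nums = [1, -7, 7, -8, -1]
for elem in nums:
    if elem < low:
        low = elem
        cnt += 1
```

Let's trace through this code step by step.

Initialize: low = 1
Initialize: cnt = 0
Initialize: nums = [1, -7, 7, -8, -1]
Entering loop: for elem in nums:

After execution: cnt = 2
2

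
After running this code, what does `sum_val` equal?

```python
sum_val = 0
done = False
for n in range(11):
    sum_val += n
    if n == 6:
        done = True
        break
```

Let's trace through this code step by step.

Initialize: sum_val = 0
Initialize: done = False
Entering loop: for n in range(11):

After execution: sum_val = 21
21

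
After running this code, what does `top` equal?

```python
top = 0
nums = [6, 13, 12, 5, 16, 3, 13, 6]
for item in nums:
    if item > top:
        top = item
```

Let's trace through this code step by step.

Initialize: top = 0
Initialize: nums = [6, 13, 12, 5, 16, 3, 13, 6]
Entering loop: for item in nums:

After execution: top = 16
16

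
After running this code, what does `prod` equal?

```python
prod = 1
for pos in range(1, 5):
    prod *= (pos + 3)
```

Let's trace through this code step by step.

Initialize: prod = 1
Entering loop: for pos in range(1, 5):

After execution: prod = 840
840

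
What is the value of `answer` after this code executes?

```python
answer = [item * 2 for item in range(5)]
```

Let's trace through this code step by step.

Initialize: answer = [item * 2 for item in range(5)]

After execution: answer = [0, 2, 4, 6, 8]
[0, 2, 4, 6, 8]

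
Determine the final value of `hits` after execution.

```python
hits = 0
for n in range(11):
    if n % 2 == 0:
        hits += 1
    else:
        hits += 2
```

Let's trace through this code step by step.

Initialize: hits = 0
Entering loop: for n in range(11):

After execution: hits = 16
16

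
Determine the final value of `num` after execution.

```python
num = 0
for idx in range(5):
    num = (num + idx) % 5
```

Let's trace through this code step by step.

Initialize: num = 0
Entering loop: for idx in range(5):

After execution: num = 0
0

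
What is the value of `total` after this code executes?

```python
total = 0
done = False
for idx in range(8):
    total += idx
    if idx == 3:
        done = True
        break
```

Let's trace through this code step by step.

Initialize: total = 0
Initialize: done = False
Entering loop: for idx in range(8):

After execution: total = 6
6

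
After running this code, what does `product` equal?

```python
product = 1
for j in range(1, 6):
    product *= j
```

Let's trace through this code step by step.

Initialize: product = 1
Entering loop: for j in range(1, 6):

After execution: product = 120
120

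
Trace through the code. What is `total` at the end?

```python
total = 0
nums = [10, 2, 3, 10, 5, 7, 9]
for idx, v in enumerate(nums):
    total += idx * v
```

Let's trace through this code step by step.

Initialize: total = 0
Initialize: nums = [10, 2, 3, 10, 5, 7, 9]
Entering loop: for idx, v in enumerate(nums):

After execution: total = 147
147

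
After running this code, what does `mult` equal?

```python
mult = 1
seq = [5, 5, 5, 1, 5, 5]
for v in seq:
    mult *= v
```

Let's trace through this code step by step.

Initialize: mult = 1
Initialize: seq = [5, 5, 5, 1, 5, 5]
Entering loop: for v in seq:

After execution: mult = 3125
3125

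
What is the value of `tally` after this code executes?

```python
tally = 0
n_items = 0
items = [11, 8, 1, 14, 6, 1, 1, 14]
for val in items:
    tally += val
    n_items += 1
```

Let's trace through this code step by step.

Initialize: tally = 0
Initialize: n_items = 0
Initialize: items = [11, 8, 1, 14, 6, 1, 1, 14]
Entering loop: for val in items:

After execution: tally = 56
56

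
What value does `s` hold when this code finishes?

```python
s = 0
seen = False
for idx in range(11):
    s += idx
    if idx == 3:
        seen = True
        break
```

Let's trace through this code step by step.

Initialize: s = 0
Initialize: seen = False
Entering loop: for idx in range(11):

After execution: s = 6
6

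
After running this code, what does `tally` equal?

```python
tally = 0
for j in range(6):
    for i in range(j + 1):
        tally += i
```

Let's trace through this code step by step.

Initialize: tally = 0
Entering loop: for j in range(6):

After execution: tally = 35
35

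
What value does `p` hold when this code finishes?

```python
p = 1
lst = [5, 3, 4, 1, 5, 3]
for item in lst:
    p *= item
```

Let's trace through this code step by step.

Initialize: p = 1
Initialize: lst = [5, 3, 4, 1, 5, 3]
Entering loop: for item in lst:

After execution: p = 900
900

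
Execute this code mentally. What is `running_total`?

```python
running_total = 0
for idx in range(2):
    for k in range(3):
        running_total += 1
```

Let's trace through this code step by step.

Initialize: running_total = 0
Entering loop: for idx in range(2):

After execution: running_total = 6
6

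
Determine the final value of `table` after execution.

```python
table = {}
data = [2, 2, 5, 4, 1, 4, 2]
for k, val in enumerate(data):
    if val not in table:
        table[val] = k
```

Let's trace through this code step by step.

Initialize: table = {}
Initialize: data = [2, 2, 5, 4, 1, 4, 2]
Entering loop: for k, val in enumerate(data):

After execution: table = {2: 0, 5: 2, 4: 3, 1: 4}
{2: 0, 5: 2, 4: 3, 1: 4}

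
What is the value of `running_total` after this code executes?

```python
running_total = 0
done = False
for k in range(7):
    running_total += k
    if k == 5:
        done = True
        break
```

Let's trace through this code step by step.

Initialize: running_total = 0
Initialize: done = False
Entering loop: for k in range(7):

After execution: running_total = 15
15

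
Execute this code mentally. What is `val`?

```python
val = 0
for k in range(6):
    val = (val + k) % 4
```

Let's trace through this code step by step.

Initialize: val = 0
Entering loop: for k in range(6):

After execution: val = 3
3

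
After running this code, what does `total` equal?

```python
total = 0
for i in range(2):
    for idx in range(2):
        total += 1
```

Let's trace through this code step by step.

Initialize: total = 0
Entering loop: for i in range(2):

After execution: total = 4
4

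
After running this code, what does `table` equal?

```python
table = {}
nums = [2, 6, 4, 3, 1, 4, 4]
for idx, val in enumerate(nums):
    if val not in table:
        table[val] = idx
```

Let's trace through this code step by step.

Initialize: table = {}
Initialize: nums = [2, 6, 4, 3, 1, 4, 4]
Entering loop: for idx, val in enumerate(nums):

After execution: table = {2: 0, 6: 1, 4: 2, 3: 3, 1: 4}
{2: 0, 6: 1, 4: 2, 3: 3, 1: 4}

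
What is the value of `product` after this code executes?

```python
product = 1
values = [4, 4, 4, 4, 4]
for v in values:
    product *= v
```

Let's trace through this code step by step.

Initialize: product = 1
Initialize: values = [4, 4, 4, 4, 4]
Entering loop: for v in values:

After execution: product = 1024
1024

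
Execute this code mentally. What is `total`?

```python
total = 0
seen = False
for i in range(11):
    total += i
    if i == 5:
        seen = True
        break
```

Let's trace through this code step by step.

Initialize: total = 0
Initialize: seen = False
Entering loop: for i in range(11):

After execution: total = 15
15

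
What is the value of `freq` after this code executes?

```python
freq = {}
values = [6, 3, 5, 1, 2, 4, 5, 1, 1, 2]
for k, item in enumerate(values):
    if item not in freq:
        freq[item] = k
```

Let's trace through this code step by step.

Initialize: freq = {}
Initialize: values = [6, 3, 5, 1, 2, 4, 5, 1, 1, 2]
Entering loop: for k, item in enumerate(values):

After execution: freq = {6: 0, 3: 1, 5: 2, 1: 3, 2: 4, 4: 5}
{6: 0, 3: 1, 5: 2, 1: 3, 2: 4, 4: 5}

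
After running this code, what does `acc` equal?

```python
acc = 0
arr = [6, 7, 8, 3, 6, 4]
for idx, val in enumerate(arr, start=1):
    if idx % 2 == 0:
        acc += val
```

Let's trace through this code step by step.

Initialize: acc = 0
Initialize: arr = [6, 7, 8, 3, 6, 4]
Entering loop: for idx, val in enumerate(arr, start=1):

After execution: acc = 14
14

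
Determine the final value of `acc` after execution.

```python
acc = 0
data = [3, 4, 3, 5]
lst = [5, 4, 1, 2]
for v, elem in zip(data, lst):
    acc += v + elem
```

Let's trace through this code step by step.

Initialize: acc = 0
Initialize: data = [3, 4, 3, 5]
Initialize: lst = [5, 4, 1, 2]
Entering loop: for v, elem in zip(data, lst):

After execution: acc = 27
27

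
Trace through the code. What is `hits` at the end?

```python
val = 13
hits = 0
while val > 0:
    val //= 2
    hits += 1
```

Let's trace through this code step by step.

Initialize: val = 13
Initialize: hits = 0
Entering loop: while val > 0:

After execution: hits = 4
4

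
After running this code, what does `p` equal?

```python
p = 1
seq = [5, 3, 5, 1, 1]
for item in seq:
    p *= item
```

Let's trace through this code step by step.

Initialize: p = 1
Initialize: seq = [5, 3, 5, 1, 1]
Entering loop: for item in seq:

After execution: p = 75
75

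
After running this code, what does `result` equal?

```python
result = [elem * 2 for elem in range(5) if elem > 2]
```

Let's trace through this code step by step.

Initialize: result = [elem * 2 for elem in range(5) if elem > 2]

After execution: result = [6, 8]
[6, 8]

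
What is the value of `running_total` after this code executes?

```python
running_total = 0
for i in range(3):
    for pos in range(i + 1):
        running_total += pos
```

Let's trace through this code step by step.

Initialize: running_total = 0
Entering loop: for i in range(3):

After execution: running_total = 4
4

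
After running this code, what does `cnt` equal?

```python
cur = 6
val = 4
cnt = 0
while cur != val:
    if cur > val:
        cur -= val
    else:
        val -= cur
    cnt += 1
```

Let's trace through this code step by step.

Initialize: cur = 6
Initialize: val = 4
Initialize: cnt = 0
Entering loop: while cur != val:

After execution: cnt = 2
2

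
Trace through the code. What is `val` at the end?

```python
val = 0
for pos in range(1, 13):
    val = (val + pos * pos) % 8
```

Let's trace through this code step by step.

Initialize: val = 0
Entering loop: for pos in range(1, 13):

After execution: val = 2
2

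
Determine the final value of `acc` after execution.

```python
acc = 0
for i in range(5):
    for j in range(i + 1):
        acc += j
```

Let's trace through this code step by step.

Initialize: acc = 0
Entering loop: for i in range(5):

After execution: acc = 20
20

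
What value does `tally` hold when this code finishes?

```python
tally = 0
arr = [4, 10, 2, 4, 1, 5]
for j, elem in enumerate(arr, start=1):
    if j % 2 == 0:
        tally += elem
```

Let's trace through this code step by step.

Initialize: tally = 0
Initialize: arr = [4, 10, 2, 4, 1, 5]
Entering loop: for j, elem in enumerate(arr, start=1):

After execution: tally = 19
19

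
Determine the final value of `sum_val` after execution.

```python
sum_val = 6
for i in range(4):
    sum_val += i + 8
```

Let's trace through this code step by step.

Initialize: sum_val = 6
Entering loop: for i in range(4):

After execution: sum_val = 44
44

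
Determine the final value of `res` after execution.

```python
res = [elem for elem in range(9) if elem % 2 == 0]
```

Let's trace through this code step by step.

Initialize: res = [elem for elem in range(9) if elem % 2 == 0]

After execution: res = [0, 2, 4, 6, 8]
[0, 2, 4, 6, 8]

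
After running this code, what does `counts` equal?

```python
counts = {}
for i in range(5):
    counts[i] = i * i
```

Let's trace through this code step by step.

Initialize: counts = {}
Entering loop: for i in range(5):

After execution: counts = {0: 0, 1: 1, 2: 4, 3: 9, 4: 16}
{0: 0, 1: 1, 2: 4, 3: 9, 4: 16}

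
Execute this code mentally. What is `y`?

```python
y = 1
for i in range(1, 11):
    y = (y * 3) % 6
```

Let's trace through this code step by step.

Initialize: y = 1
Entering loop: for i in range(1, 11):

After execution: y = 3
3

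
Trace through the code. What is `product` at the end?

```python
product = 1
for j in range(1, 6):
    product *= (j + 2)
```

Let's trace through this code step by step.

Initialize: product = 1
Entering loop: for j in range(1, 6):

After execution: product = 2520
2520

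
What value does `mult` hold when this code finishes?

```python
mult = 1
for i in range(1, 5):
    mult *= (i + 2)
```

Let's trace through this code step by step.

Initialize: mult = 1
Entering loop: for i in range(1, 5):

After execution: mult = 360
360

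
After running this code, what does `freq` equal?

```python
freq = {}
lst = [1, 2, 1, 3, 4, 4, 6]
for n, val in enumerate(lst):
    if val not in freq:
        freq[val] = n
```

Let's trace through this code step by step.

Initialize: freq = {}
Initialize: lst = [1, 2, 1, 3, 4, 4, 6]
Entering loop: for n, val in enumerate(lst):

After execution: freq = {1: 0, 2: 1, 3: 3, 4: 4, 6: 6}
{1: 0, 2: 1, 3: 3, 4: 4, 6: 6}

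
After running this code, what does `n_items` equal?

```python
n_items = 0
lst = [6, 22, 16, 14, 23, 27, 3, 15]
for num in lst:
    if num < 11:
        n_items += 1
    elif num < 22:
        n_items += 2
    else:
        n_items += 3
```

Let's trace through this code step by step.

Initialize: n_items = 0
Initialize: lst = [6, 22, 16, 14, 23, 27, 3, 15]
Entering loop: for num in lst:

After execution: n_items = 17
17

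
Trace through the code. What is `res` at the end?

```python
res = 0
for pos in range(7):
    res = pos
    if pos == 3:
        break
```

Let's trace through this code step by step.

Initialize: res = 0
Entering loop: for pos in range(7):

After execution: res = 3
3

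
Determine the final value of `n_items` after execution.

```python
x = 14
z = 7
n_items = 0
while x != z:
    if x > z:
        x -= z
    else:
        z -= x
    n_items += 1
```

Let's trace through this code step by step.

Initialize: x = 14
Initialize: z = 7
Initialize: n_items = 0
Entering loop: while x != z:

After execution: n_items = 1
1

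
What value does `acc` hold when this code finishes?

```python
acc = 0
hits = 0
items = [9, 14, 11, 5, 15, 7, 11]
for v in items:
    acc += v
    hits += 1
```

Let's trace through this code step by step.

Initialize: acc = 0
Initialize: hits = 0
Initialize: items = [9, 14, 11, 5, 15, 7, 11]
Entering loop: for v in items:

After execution: acc = 72
72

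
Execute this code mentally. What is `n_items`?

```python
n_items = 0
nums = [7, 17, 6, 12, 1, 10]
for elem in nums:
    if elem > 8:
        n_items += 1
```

Let's trace through this code step by step.

Initialize: n_items = 0
Initialize: nums = [7, 17, 6, 12, 1, 10]
Entering loop: for elem in nums:

After execution: n_items = 3
3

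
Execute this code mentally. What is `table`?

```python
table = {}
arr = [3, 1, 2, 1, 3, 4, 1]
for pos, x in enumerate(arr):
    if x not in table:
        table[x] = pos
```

Let's trace through this code step by step.

Initialize: table = {}
Initialize: arr = [3, 1, 2, 1, 3, 4, 1]
Entering loop: for pos, x in enumerate(arr):

After execution: table = {3: 0, 1: 1, 2: 2, 4: 5}
{3: 0, 1: 1, 2: 2, 4: 5}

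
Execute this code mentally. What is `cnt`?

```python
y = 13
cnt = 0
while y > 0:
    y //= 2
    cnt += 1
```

Let's trace through this code step by step.

Initialize: y = 13
Initialize: cnt = 0
Entering loop: while y > 0:

After execution: cnt = 4
4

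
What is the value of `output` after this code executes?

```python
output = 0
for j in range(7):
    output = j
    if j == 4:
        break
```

Let's trace through this code step by step.

Initialize: output = 0
Entering loop: for j in range(7):

After execution: output = 4
4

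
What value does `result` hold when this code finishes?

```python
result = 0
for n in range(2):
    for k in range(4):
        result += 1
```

Let's trace through this code step by step.

Initialize: result = 0
Entering loop: for n in range(2):

After execution: result = 8
8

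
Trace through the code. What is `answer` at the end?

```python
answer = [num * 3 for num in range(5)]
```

Let's trace through this code step by step.

Initialize: answer = [num * 3 for num in range(5)]

After execution: answer = [0, 3, 6, 9, 12]
[0, 3, 6, 9, 12]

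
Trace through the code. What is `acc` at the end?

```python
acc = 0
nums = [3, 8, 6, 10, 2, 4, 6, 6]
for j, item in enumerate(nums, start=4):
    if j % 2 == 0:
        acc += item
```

Let's trace through this code step by step.

Initialize: acc = 0
Initialize: nums = [3, 8, 6, 10, 2, 4, 6, 6]
Entering loop: for j, item in enumerate(nums, start=4):

After execution: acc = 17
17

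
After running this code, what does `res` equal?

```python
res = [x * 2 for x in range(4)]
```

Let's trace through this code step by step.

Initialize: res = [x * 2 for x in range(4)]

After execution: res = [0, 2, 4, 6]
[0, 2, 4, 6]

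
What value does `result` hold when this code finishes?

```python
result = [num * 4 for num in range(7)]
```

Let's trace through this code step by step.

Initialize: result = [num * 4 for num in range(7)]

After execution: result = [0, 4, 8, 12, 16, 20, 24]
[0, 4, 8, 12, 16, 20, 24]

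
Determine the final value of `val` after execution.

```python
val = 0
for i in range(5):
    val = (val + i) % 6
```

Let's trace through this code step by step.

Initialize: val = 0
Entering loop: for i in range(5):

After execution: val = 4
4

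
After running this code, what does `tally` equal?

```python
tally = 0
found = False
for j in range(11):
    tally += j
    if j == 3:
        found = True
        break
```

Let's trace through this code step by step.

Initialize: tally = 0
Initialize: found = False
Entering loop: for j in range(11):

After execution: tally = 6
6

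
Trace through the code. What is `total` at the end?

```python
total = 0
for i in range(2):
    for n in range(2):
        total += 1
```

Let's trace through this code step by step.

Initialize: total = 0
Entering loop: for i in range(2):

After execution: total = 4
4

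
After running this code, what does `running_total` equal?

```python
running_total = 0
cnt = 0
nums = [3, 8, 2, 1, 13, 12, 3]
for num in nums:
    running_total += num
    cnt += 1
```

Let's trace through this code step by step.

Initialize: running_total = 0
Initialize: cnt = 0
Initialize: nums = [3, 8, 2, 1, 13, 12, 3]
Entering loop: for num in nums:

After execution: running_total = 42
42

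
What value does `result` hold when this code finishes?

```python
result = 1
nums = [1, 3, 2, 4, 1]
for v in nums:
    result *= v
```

Let's trace through this code step by step.

Initialize: result = 1
Initialize: nums = [1, 3, 2, 4, 1]
Entering loop: for v in nums:

After execution: result = 24
24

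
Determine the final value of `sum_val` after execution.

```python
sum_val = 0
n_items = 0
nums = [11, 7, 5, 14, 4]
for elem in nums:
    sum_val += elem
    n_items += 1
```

Let's trace through this code step by step.

Initialize: sum_val = 0
Initialize: n_items = 0
Initialize: nums = [11, 7, 5, 14, 4]
Entering loop: for elem in nums:

After execution: sum_val = 41
41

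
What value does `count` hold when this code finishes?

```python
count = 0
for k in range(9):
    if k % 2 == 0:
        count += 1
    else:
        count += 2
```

Let's trace through this code step by step.

Initialize: count = 0
Entering loop: for k in range(9):

After execution: count = 13
13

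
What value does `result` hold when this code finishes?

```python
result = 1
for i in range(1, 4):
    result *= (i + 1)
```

Let's trace through this code step by step.

Initialize: result = 1
Entering loop: for i in range(1, 4):

After execution: result = 24
24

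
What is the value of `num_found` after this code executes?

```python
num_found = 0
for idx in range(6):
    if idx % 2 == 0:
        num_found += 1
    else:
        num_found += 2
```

Let's trace through this code step by step.

Initialize: num_found = 0
Entering loop: for idx in range(6):

After execution: num_found = 9
9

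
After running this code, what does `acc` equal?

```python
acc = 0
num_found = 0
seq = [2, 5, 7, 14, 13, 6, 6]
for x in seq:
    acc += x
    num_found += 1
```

Let's trace through this code step by step.

Initialize: acc = 0
Initialize: num_found = 0
Initialize: seq = [2, 5, 7, 14, 13, 6, 6]
Entering loop: for x in seq:

After execution: acc = 53
53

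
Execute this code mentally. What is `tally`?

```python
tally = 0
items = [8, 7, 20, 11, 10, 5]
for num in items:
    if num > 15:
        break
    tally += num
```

Let's trace through this code step by step.

Initialize: tally = 0
Initialize: items = [8, 7, 20, 11, 10, 5]
Entering loop: for num in items:

After execution: tally = 15
15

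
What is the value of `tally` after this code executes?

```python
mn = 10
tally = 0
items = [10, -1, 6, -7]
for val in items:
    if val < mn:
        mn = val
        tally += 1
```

Let's trace through this code step by step.

Initialize: mn = 10
Initialize: tally = 0
Initialize: items = [10, -1, 6, -7]
Entering loop: for val in items:

After execution: tally = 2
2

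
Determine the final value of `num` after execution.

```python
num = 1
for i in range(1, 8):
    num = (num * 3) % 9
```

Let's trace through this code step by step.

Initialize: num = 1
Entering loop: for i in range(1, 8):

After execution: num = 0
0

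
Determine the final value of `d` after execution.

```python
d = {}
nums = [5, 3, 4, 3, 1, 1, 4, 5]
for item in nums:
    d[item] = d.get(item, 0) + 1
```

Let's trace through this code step by step.

Initialize: d = {}
Initialize: nums = [5, 3, 4, 3, 1, 1, 4, 5]
Entering loop: for item in nums:

After execution: d = {5: 2, 3: 2, 4: 2, 1: 2}
{5: 2, 3: 2, 4: 2, 1: 2}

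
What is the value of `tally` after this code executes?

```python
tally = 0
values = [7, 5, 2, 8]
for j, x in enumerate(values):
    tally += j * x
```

Let's trace through this code step by step.

Initialize: tally = 0
Initialize: values = [7, 5, 2, 8]
Entering loop: for j, x in enumerate(values):

After execution: tally = 33
33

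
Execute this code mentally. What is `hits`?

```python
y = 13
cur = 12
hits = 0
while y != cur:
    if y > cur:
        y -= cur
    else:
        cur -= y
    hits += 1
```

Let's trace through this code step by step.

Initialize: y = 13
Initialize: cur = 12
Initialize: hits = 0
Entering loop: while y != cur:

After execution: hits = 12
12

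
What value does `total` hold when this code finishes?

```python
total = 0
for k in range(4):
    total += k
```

Let's trace through this code step by step.

Initialize: total = 0
Entering loop: for k in range(4):

After execution: total = 6
6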